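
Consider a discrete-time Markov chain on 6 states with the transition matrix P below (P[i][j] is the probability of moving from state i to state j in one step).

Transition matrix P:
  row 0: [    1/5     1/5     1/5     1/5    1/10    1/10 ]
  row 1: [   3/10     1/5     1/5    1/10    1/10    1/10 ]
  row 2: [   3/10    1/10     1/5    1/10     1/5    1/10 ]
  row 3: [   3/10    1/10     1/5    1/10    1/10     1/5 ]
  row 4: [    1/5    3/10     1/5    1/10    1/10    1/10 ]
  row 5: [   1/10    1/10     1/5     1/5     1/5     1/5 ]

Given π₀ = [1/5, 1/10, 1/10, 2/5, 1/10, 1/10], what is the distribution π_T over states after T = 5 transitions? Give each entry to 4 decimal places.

t=0: π = [0.2000, 0.1000, 0.1000, 0.4000, 0.1000, 0.1000]
t=1: π = [0.2500, 0.1500, 0.2000, 0.1300, 0.1200, 0.1500]
t=2: π = [0.2330, 0.1640, 0.2000, 0.1400, 0.1350, 0.1280]
t=3: π = [0.2376, 0.1667, 0.2000, 0.1361, 0.1328, 0.1268]
t=4: π = [0.2376, 0.1670, 0.2000, 0.1364, 0.1327, 0.1263]
t=5: π = [0.2377, 0.1670, 0.2000, 0.1364, 0.1326, 0.1263]

π = [0.2377, 0.1670, 0.2000, 0.1364, 0.1326, 0.1263]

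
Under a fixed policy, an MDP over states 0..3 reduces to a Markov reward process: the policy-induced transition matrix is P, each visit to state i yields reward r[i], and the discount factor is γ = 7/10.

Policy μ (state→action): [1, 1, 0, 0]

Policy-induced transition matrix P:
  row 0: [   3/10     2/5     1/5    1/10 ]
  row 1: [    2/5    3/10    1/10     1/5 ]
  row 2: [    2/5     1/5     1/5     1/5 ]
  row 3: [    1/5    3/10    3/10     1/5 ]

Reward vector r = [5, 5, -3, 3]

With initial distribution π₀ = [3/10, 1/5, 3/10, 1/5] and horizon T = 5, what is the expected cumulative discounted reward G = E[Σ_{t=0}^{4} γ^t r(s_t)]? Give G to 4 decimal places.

t=0: π = [0.3000, 0.2000, 0.3000, 0.2000], E[r] = 2.2000, γ^t·E[r] = 2.200000, running G = 2.200000
t=1: π = [0.3300, 0.3000, 0.2000, 0.1700], E[r] = 3.0600, γ^t·E[r] = 2.142000, running G = 4.342000
t=2: π = [0.3330, 0.3130, 0.1870, 0.1670], E[r] = 3.1700, γ^t·E[r] = 1.553300, running G = 5.895300
t=3: π = [0.3333, 0.3146, 0.1854, 0.1667], E[r] = 3.1834, γ^t·E[r] = 1.091906, running G = 6.987206
t=4: π = [0.3333, 0.3148, 0.1852, 0.1667], E[r] = 3.1850, γ^t·E[r] = 0.764714, running G = 7.751920

G = 7.7519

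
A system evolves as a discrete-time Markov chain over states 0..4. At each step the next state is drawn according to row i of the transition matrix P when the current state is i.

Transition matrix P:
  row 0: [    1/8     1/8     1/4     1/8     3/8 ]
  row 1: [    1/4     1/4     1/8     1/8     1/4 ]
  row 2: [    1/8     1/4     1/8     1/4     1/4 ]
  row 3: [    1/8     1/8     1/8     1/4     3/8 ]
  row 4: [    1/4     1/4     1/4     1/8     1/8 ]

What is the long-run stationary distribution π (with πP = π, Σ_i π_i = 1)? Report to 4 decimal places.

π = [0.1834, 0.2060, 0.1806, 0.1687, 0.2613]

Balance equations π_j = Σ_i π_i·P[i][j]:
  π_0 = 1/8·π_0 + 1/4·π_1 + 1/8·π_2 + 1/8·π_3 + 1/4·π_4
  π_1 = 1/8·π_0 + 1/4·π_1 + 1/4·π_2 + 1/8·π_3 + 1/4·π_4
  π_2 = 1/4·π_0 + 1/8·π_1 + 1/8·π_2 + 1/8·π_3 + 1/4·π_4
  π_3 = 1/8·π_0 + 1/8·π_1 + 1/4·π_2 + 1/4·π_3 + 1/8·π_4
  normalize: π_0 + π_1 + π_2 + π_3 + π_4 = 1
Solving the linear system gives exactly π = [845/4607, 949/4607, 832/4607, 777/4607, 1204/4607].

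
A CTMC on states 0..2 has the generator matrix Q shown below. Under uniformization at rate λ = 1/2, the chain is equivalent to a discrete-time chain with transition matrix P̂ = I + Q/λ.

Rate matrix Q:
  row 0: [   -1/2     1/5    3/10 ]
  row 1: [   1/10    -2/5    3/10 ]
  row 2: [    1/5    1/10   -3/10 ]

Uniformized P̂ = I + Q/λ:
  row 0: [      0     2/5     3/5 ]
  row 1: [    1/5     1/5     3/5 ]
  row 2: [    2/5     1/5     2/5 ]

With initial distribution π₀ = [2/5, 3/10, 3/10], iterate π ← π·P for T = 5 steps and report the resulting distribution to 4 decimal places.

t=0: π = [0.4000, 0.3000, 0.3000]
t=1: π = [0.1800, 0.2800, 0.5400]
t=2: π = [0.2720, 0.2360, 0.4920]
t=3: π = [0.2440, 0.2544, 0.5016]
t=4: π = [0.2515, 0.2488, 0.4997]
t=5: π = [0.2496, 0.2503, 0.5001]

π = [0.2496, 0.2503, 0.5001]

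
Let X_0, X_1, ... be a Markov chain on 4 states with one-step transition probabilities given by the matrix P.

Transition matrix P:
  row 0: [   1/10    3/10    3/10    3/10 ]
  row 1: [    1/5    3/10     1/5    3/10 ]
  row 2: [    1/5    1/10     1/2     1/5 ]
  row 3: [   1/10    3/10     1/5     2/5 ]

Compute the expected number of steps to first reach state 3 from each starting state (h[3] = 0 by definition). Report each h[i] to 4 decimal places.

h = [3.7681, 3.7198, 4.2512, 0.0000]

First-step conditioning: h[3] = 0; for i ≠ 3, h[i] = 1 + Σ_k P[i][k]·h[k].
  h[0] = 1 + 1/10·h[0] + 3/10·h[1] + 3/10·h[2]
  h[1] = 1 + 1/5·h[0] + 3/10·h[1] + 1/5·h[2]
  h[2] = 1 + 1/5·h[0] + 1/10·h[1] + 1/2·h[2]
Solving the 3×3 linear system over states ≠ 3 gives exactly h = [260/69, 770/207, 880/207, 0] (h[3] = 0 is the target).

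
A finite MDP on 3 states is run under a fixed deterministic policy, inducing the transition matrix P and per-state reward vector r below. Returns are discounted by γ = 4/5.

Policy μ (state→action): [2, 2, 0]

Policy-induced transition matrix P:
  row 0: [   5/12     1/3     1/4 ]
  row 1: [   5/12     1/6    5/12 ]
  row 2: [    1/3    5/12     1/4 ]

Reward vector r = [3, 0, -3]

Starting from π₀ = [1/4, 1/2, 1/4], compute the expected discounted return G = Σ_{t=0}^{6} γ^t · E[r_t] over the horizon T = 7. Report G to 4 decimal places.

t=0: π = [0.2500, 0.5000, 0.2500], E[r] = 0.0000, γ^t·E[r] = 0.000000, running G = 0.000000
t=1: π = [0.3958, 0.2708, 0.3333], E[r] = 0.1875, γ^t·E[r] = 0.150000, running G = 0.150000
t=2: π = [0.3889, 0.3160, 0.2951], E[r] = 0.2813, γ^t·E[r] = 0.180000, running G = 0.330000
t=3: π = [0.3921, 0.3053, 0.3027], E[r] = 0.2682, γ^t·E[r] = 0.137333, running G = 0.467333
t=4: π = [0.3914, 0.3077, 0.3009], E[r] = 0.2717, γ^t·E[r] = 0.111289, running G = 0.578622
t=5: π = [0.3916, 0.3071, 0.3013], E[r] = 0.2709, γ^t·E[r] = 0.088782, running G = 0.667404
t=6: π = [0.3916, 0.3073, 0.3012], E[r] = 0.2711, γ^t·E[r] = 0.071072, running G = 0.738476

G = 0.7385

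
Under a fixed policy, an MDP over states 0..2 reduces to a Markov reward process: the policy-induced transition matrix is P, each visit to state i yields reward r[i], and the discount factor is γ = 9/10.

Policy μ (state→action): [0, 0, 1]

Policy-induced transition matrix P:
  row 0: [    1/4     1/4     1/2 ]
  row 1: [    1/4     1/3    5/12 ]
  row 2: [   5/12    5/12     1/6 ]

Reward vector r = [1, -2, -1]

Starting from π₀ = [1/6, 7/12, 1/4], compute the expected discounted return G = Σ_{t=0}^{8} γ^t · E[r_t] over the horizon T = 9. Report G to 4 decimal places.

t=0: π = [0.1667, 0.5833, 0.2500], E[r] = -1.2500, γ^t·E[r] = -1.250000, running G = -1.250000
t=1: π = [0.2917, 0.3403, 0.3681], E[r] = -0.7569, γ^t·E[r] = -0.681250, running G = -1.931250
t=2: π = [0.3113, 0.3397, 0.3490], E[r] = -0.7170, γ^t·E[r] = -0.580781, running G = -2.512031
t=3: π = [0.3082, 0.3365, 0.3554], E[r] = -0.7201, γ^t·E[r] = -0.524988, running G = -3.037020
t=4: π = [0.3092, 0.3373, 0.3535], E[r] = -0.7188, γ^t·E[r] = -0.471611, running G = -3.508631
t=5: π = [0.3089, 0.3370, 0.3541], E[r] = -0.7192, γ^t·E[r] = -0.424674, running G = -3.933305
t=6: π = [0.3090, 0.3371, 0.3539], E[r] = -0.7191, γ^t·E[r] = -0.382146, running G = -4.315451
t=7: π = [0.3090, 0.3371, 0.3539], E[r] = -0.7191, γ^t·E[r] = -0.343948, running G = -4.659398
t=8: π = [0.3090, 0.3371, 0.3539], E[r] = -0.7191, γ^t·E[r] = -0.309548, running G = -4.968947

G = -4.9689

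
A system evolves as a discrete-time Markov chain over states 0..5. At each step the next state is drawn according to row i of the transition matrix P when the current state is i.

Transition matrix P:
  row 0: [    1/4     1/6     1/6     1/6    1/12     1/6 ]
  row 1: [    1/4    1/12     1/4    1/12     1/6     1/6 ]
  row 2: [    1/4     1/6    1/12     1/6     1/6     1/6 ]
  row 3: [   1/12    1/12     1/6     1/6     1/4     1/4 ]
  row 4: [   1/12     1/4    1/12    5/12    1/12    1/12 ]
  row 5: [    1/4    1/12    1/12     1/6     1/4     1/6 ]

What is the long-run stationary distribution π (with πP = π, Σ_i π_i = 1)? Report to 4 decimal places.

π = [0.1893, 0.1386, 0.1386, 0.1970, 0.1674, 0.1691]

Balance equations π_j = Σ_i π_i·P[i][j]:
  π_0 = 1/4·π_0 + 1/4·π_1 + 1/4·π_2 + 1/12·π_3 + 1/12·π_4 + 1/4·π_5
  π_1 = 1/6·π_0 + 1/12·π_1 + 1/6·π_2 + 1/12·π_3 + 1/4·π_4 + 1/12·π_5
  π_2 = 1/6·π_0 + 1/4·π_1 + 1/12·π_2 + 1/6·π_3 + 1/12·π_4 + 1/12·π_5
  π_3 = 1/6·π_0 + 1/12·π_1 + 1/6·π_2 + 1/6·π_3 + 5/12·π_4 + 1/6·π_5
  π_4 = 1/12·π_0 + 1/6·π_1 + 1/6·π_2 + 1/4·π_3 + 1/12·π_4 + 1/4·π_5
  normalize: π_0 + π_1 + π_2 + π_3 + π_4 + π_5 = 1
Solving the linear system gives exactly π = [53243/281320, 38981/281320, 7799/56264, 11083/56264, 47107/281320, 47579/281320].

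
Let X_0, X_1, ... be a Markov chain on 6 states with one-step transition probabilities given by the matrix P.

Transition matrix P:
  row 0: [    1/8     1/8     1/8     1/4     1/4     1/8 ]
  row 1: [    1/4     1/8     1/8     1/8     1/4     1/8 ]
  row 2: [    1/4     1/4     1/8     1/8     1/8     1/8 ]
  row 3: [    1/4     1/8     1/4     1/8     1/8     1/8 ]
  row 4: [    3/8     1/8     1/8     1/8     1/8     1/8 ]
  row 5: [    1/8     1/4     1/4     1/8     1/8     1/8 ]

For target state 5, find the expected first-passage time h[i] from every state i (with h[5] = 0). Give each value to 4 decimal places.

h = [8.0000, 8.0000, 8.0000, 8.0000, 8.0000, 0.0000]

First-step conditioning: h[5] = 0; for i ≠ 5, h[i] = 1 + Σ_k P[i][k]·h[k].
  h[0] = 1 + 1/8·h[0] + 1/8·h[1] + 1/8·h[2] + 1/4·h[3] + 1/4·h[4]
  h[1] = 1 + 1/4·h[0] + 1/8·h[1] + 1/8·h[2] + 1/8·h[3] + 1/4·h[4]
  h[2] = 1 + 1/4·h[0] + 1/4·h[1] + 1/8·h[2] + 1/8·h[3] + 1/8·h[4]
  h[3] = 1 + 1/4·h[0] + 1/8·h[1] + 1/4·h[2] + 1/8·h[3] + 1/8·h[4]
  h[4] = 1 + 3/8·h[0] + 1/8·h[1] + 1/8·h[2] + 1/8·h[3] + 1/8·h[4]
Solving the 5×5 linear system over states ≠ 5 gives exactly h = [8, 8, 8, 8, 8, 0] (h[5] = 0 is the target).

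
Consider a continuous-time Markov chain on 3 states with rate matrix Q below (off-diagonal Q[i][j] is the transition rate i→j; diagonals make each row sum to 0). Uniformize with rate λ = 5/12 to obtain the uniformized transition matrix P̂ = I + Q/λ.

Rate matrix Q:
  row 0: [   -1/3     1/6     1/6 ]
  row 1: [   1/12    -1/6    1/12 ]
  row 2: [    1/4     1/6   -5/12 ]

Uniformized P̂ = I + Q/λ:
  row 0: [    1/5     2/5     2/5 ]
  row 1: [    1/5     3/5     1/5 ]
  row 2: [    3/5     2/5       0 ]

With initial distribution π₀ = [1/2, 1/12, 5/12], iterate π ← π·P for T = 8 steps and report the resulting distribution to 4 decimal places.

π = [0.2857, 0.5000, 0.2143]

t=0: π = [0.5000, 0.0833, 0.4167]
t=1: π = [0.3667, 0.4167, 0.2167]
t=2: π = [0.2867, 0.4833, 0.2300]
t=3: π = [0.2920, 0.4967, 0.2113]
t=4: π = [0.2845, 0.4993, 0.2161]
t=5: π = [0.2865, 0.4999, 0.2137]
t=6: π = [0.2855, 0.5000, 0.2146]
t=7: π = [0.2858, 0.5000, 0.2142]
t=8: π = [0.2857, 0.5000, 0.2143]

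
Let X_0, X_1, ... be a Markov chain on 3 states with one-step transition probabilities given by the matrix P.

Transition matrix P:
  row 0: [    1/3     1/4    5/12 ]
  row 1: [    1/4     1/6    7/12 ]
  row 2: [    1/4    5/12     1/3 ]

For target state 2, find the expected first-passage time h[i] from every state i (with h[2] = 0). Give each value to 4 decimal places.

h = [2.1972, 1.8592, 0.0000]

First-step conditioning: h[2] = 0; for i ≠ 2, h[i] = 1 + Σ_k P[i][k]·h[k].
  h[0] = 1 + 1/3·h[0] + 1/4·h[1]
  h[1] = 1 + 1/4·h[0] + 1/6·h[1]
Solving the 2×2 linear system over states ≠ 2 gives exactly h = [156/71, 132/71, 0] (h[2] = 0 is the target).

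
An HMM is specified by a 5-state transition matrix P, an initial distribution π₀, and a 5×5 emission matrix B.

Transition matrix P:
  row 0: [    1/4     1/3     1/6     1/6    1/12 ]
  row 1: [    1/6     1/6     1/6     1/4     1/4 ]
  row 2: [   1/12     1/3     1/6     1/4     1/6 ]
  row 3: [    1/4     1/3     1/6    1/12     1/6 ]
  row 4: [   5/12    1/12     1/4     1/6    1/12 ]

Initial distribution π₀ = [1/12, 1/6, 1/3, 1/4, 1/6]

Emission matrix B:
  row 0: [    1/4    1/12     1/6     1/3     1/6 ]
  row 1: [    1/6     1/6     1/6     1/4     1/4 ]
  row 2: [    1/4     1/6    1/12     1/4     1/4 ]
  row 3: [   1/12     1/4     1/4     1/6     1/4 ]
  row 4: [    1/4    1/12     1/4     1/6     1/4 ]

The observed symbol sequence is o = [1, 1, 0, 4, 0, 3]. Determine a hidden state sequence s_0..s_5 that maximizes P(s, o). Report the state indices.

path = [2, 3, 0, 1, 4, 0]

t=0: δ = [6.944e-03, 2.778e-02, 5.556e-02, 6.250e-02, 1.389e-02]  (obs o_0=1)
t=1: δ = [1.302e-03, 3.472e-03, 1.736e-03, 3.472e-03, 8.681e-04]  ψ = [3, 3, 3, 2, 3]  (obs o_1=1)
t=2: δ = [2.170e-04, 1.929e-04, 1.447e-04, 7.234e-05, 2.170e-04]  ψ = [3, 3, 1, 1, 1]  (obs o_2=0)
t=3: δ = [1.507e-05, 1.808e-05, 1.356e-05, 1.206e-05, 1.206e-05]  ψ = [4, 0, 4, 1, 1]  (obs o_3=4)
t=4: δ = [1.256e-06, 8.372e-07, 7.535e-07, 3.768e-07, 1.130e-06]  ψ = [4, 0, 1, 1, 1]  (obs o_4=0)
t=5: δ = [1.570e-07, 1.047e-07, 7.064e-08, 3.489e-08, 3.489e-08]  ψ = [4, 0, 4, 0, 1]  (obs o_5=3)
backtrack: best end state = 0; path = [2, 3, 0, 1, 4, 0]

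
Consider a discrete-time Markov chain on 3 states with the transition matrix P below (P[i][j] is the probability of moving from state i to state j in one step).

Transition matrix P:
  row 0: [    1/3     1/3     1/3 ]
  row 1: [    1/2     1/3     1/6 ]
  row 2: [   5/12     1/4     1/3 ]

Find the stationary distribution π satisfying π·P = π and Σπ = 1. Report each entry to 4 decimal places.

π = [0.4085, 0.3099, 0.2817]

Balance equations π_j = Σ_i π_i·P[i][j]:
  π_0 = 1/3·π_0 + 1/2·π_1 + 5/12·π_2
  π_1 = 1/3·π_0 + 1/3·π_1 + 1/4·π_2
  normalize: π_0 + π_1 + π_2 = 1
Solving the linear system gives exactly π = [29/71, 22/71, 20/71].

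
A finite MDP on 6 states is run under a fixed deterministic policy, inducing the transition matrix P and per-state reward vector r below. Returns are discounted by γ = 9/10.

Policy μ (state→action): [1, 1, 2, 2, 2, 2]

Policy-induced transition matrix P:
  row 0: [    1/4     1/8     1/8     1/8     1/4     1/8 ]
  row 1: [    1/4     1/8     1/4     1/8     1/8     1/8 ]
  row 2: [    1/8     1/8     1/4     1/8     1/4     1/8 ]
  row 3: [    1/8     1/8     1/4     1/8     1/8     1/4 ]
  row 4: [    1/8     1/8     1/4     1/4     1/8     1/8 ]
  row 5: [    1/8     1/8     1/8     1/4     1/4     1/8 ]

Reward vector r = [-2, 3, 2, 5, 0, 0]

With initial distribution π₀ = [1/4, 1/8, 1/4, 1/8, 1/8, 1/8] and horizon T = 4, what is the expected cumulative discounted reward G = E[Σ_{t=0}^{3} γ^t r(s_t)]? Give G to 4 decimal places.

G = 4.1152

t=0: π = [0.2500, 0.1250, 0.2500, 0.1250, 0.1250, 0.1250], E[r] = 1.0000, γ^t·E[r] = 1.000000, running G = 1.000000
t=1: π = [0.1719, 0.1250, 0.2031, 0.1563, 0.2031, 0.1406], E[r] = 1.2188, γ^t·E[r] = 1.096875, running G = 2.096875
t=2: π = [0.1621, 0.1250, 0.2109, 0.1680, 0.1895, 0.1445], E[r] = 1.3125, γ^t·E[r] = 1.063125, running G = 3.160000
t=3: π = [0.1609, 0.1250, 0.2117, 0.1667, 0.1897, 0.1460], E[r] = 1.3103, γ^t·E[r] = 0.955211, running G = 4.115211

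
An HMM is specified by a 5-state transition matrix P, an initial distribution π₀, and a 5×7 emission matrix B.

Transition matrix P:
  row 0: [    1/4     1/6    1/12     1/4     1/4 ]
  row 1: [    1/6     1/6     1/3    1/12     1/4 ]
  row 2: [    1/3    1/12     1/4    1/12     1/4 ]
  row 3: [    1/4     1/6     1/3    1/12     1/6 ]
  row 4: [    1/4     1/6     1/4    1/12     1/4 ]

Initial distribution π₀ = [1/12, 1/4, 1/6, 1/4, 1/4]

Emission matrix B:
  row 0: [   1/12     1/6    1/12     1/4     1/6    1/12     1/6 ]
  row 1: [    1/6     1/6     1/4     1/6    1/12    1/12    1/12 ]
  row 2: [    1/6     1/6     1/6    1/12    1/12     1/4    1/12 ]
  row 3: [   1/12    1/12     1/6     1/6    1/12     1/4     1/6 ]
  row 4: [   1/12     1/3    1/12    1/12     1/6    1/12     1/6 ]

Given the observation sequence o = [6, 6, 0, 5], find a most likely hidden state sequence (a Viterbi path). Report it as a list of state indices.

path = [4, 4, 2, 2]

t=0: δ = [1.389e-02, 2.083e-02, 1.389e-02, 4.167e-02, 4.167e-02]  (obs o_0=6)
t=1: δ = [1.736e-03, 5.787e-04, 1.157e-03, 5.787e-04, 1.736e-03]  ψ = [3, 3, 3, 0, 4]  (obs o_1=6)
t=2: δ = [3.617e-05, 4.823e-05, 7.234e-05, 3.617e-05, 3.617e-05]  ψ = [0, 0, 4, 0, 0]  (obs o_2=0)
t=3: δ = [2.009e-06, 6.698e-07, 4.521e-06, 2.261e-06, 1.507e-06]  ψ = [2, 1, 2, 0, 2]  (obs o_3=5)
backtrack: best end state = 2; path = [4, 4, 2, 2]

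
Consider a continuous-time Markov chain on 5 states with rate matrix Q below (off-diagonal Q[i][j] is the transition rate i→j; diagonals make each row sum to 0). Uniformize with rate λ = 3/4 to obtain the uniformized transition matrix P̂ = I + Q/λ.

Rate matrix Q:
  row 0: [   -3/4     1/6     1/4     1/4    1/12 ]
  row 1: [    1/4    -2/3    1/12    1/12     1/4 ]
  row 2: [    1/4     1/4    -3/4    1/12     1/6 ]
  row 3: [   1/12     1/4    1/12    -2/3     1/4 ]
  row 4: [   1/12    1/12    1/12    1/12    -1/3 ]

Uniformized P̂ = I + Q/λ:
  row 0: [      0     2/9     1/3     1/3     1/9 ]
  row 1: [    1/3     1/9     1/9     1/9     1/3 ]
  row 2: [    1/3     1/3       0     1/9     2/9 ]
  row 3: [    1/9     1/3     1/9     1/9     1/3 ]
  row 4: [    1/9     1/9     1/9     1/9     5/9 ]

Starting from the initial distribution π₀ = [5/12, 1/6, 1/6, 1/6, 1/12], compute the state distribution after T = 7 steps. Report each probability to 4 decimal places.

π = [0.1650, 0.1919, 0.1330, 0.1478, 0.3624]

t=0: π = [0.4167, 0.1667, 0.1667, 0.1667, 0.0833]
t=1: π = [0.1389, 0.2315, 0.1852, 0.2037, 0.2407]
t=2: π = [0.1883, 0.2130, 0.1214, 0.1420, 0.3354]
t=3: π = [0.1645, 0.1906, 0.1395, 0.1529, 0.3525]
t=4: π = [0.1662, 0.1944, 0.1322, 0.1477, 0.3596]
t=5: π = [0.1652, 0.1918, 0.1334, 0.1480, 0.3616]
t=6: π = [0.1650, 0.1920, 0.1330, 0.1478, 0.3622]
t=7: π = [0.1650, 0.1919, 0.1330, 0.1478, 0.3624]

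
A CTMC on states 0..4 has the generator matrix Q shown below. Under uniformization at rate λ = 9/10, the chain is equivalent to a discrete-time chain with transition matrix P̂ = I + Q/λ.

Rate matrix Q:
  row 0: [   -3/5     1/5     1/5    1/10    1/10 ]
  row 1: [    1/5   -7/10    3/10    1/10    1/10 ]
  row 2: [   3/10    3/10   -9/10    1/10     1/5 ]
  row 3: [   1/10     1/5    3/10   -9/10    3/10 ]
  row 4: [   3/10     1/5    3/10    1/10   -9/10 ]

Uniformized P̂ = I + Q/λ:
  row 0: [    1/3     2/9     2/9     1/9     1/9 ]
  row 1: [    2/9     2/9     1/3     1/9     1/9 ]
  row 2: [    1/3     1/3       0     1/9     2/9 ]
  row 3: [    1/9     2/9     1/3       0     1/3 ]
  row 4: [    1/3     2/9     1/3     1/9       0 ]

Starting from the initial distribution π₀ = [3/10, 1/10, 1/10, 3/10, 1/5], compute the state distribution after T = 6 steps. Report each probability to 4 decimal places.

t=0: π = [0.3000, 0.1000, 0.1000, 0.3000, 0.2000]
t=1: π = [0.2556, 0.2333, 0.2667, 0.0778, 0.1667]
t=2: π = [0.2901, 0.2519, 0.2160, 0.1025, 0.1395]
t=3: π = [0.2826, 0.2462, 0.2291, 0.0997, 0.1424]
t=4: π = [0.2838, 0.2477, 0.2256, 0.1000, 0.1429]
t=5: π = [0.2836, 0.2473, 0.2266, 0.1000, 0.1425]
t=6: π = [0.2836, 0.2474, 0.2263, 0.1000, 0.1427]

π = [0.2836, 0.2474, 0.2263, 0.1000, 0.1427]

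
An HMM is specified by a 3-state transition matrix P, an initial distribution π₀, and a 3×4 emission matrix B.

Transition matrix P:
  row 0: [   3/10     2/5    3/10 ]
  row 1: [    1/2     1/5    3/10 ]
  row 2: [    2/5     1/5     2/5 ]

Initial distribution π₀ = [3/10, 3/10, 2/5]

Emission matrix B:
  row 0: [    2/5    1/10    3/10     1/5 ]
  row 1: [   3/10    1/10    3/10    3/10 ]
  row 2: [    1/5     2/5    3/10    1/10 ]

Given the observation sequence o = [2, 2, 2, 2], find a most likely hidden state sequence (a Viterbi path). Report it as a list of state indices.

path = [2, 0, 1, 0]

t=0: δ = [9.000e-02, 9.000e-02, 1.200e-01]  (obs o_0=2)
t=1: δ = [1.440e-02, 1.080e-02, 1.440e-02]  ψ = [2, 0, 2]  (obs o_1=2)
t=2: δ = [1.728e-03, 1.728e-03, 1.728e-03]  ψ = [2, 0, 2]  (obs o_2=2)
t=3: δ = [2.592e-04, 2.074e-04, 2.074e-04]  ψ = [1, 0, 2]  (obs o_3=2)
backtrack: best end state = 0; path = [2, 0, 1, 0]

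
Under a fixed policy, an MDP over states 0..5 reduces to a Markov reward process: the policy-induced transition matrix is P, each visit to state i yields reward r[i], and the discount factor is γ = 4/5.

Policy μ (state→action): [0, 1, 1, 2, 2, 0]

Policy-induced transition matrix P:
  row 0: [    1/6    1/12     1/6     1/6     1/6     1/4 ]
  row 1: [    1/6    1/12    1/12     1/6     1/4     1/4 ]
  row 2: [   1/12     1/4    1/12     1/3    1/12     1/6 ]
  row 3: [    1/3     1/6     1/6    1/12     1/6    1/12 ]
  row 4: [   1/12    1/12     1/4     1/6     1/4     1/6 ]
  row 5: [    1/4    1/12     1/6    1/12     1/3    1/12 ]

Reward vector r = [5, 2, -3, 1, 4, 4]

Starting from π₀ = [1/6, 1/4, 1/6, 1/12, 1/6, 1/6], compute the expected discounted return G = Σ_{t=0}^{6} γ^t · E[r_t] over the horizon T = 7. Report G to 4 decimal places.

G = 9.1293

t=0: π = [0.1667, 0.2500, 0.1667, 0.0833, 0.1667, 0.1667], E[r] = 2.2500, γ^t·E[r] = 2.250000, running G = 2.250000
t=1: π = [0.1667, 0.1181, 0.1458, 0.1736, 0.2153, 0.1806], E[r] = 2.3889, γ^t·E[r] = 1.911111, running G = 4.161111
t=2: π = [0.1806, 0.1221, 0.1626, 0.1615, 0.2124, 0.1609], E[r] = 2.3137, γ^t·E[r] = 1.480741, running G = 5.641852
t=3: π = [0.1757, 0.1239, 0.1606, 0.1669, 0.2078, 0.1650], E[r] = 2.3028, γ^t·E[r] = 1.179012, running G = 6.820864
t=4: π = [0.1775, 0.1240, 0.1603, 0.1658, 0.2084, 0.1640], E[r] = 2.3103, γ^t·E[r] = 0.946281, running G = 7.767146
t=5: π = [0.1772, 0.1239, 0.1603, 0.1659, 0.2083, 0.1643], E[r] = 2.3094, γ^t·E[r] = 0.756745, running G = 8.523891
t=6: π = [0.1773, 0.1239, 0.1603, 0.1659, 0.2084, 0.1642], E[r] = 2.3095, γ^t·E[r] = 0.605419, running G = 9.129310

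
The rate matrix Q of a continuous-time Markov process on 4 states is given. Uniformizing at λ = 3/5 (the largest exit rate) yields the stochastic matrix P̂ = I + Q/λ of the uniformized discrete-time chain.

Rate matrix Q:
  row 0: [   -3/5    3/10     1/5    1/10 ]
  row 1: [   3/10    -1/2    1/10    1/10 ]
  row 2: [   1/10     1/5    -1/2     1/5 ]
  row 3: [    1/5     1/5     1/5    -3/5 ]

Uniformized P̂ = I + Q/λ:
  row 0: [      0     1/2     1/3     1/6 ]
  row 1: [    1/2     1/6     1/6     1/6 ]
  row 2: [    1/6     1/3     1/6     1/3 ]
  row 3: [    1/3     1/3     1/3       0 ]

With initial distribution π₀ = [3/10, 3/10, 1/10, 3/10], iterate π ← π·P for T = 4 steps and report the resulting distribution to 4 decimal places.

π = [0.2593, 0.3235, 0.2395, 0.1778]

t=0: π = [0.3000, 0.3000, 0.1000, 0.3000]
t=1: π = [0.2667, 0.3333, 0.2667, 0.1333]
t=2: π = [0.2556, 0.3222, 0.2333, 0.1889]
t=3: π = [0.2630, 0.3222, 0.2407, 0.1741]
t=4: π = [0.2593, 0.3235, 0.2395, 0.1778]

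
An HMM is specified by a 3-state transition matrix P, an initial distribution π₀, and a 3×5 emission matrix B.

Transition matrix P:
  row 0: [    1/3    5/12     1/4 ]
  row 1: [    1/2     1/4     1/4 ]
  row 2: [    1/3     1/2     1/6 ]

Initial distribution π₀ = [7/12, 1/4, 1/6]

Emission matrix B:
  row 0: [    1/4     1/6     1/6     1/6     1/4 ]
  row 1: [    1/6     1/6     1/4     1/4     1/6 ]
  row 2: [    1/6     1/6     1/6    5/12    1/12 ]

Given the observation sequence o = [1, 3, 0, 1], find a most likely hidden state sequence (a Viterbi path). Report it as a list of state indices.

path = [0, 1, 0, 1]

t=0: δ = [9.722e-02, 4.167e-02, 2.778e-02]  (obs o_0=1)
t=1: δ = [5.401e-03, 1.013e-02, 1.013e-02]  ψ = [0, 0, 0]  (obs o_1=3)
t=2: δ = [1.266e-03, 8.439e-04, 4.220e-04]  ψ = [1, 2, 1]  (obs o_2=0)
t=3: δ = [7.033e-05, 8.791e-05, 5.275e-05]  ψ = [0, 0, 0]  (obs o_3=1)
backtrack: best end state = 1; path = [0, 1, 0, 1]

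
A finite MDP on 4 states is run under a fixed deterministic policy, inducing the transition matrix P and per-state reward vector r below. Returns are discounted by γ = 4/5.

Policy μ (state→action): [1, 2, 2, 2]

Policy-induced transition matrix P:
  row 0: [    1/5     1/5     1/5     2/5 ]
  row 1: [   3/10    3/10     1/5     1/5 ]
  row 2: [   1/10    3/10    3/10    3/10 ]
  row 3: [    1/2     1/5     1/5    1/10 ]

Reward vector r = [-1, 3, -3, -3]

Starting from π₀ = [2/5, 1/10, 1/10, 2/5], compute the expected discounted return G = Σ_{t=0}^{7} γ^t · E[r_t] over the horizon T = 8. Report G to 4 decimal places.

G = -4.7214

t=0: π = [0.4000, 0.1000, 0.1000, 0.4000], E[r] = -1.6000, γ^t·E[r] = -1.600000, running G = -1.600000
t=1: π = [0.3200, 0.2200, 0.2100, 0.2500], E[r] = -1.0400, γ^t·E[r] = -0.832000, running G = -2.432000
t=2: π = [0.2760, 0.2430, 0.2210, 0.2600], E[r] = -0.9900, γ^t·E[r] = -0.633600, running G = -3.065600
t=3: π = [0.2802, 0.2464, 0.2221, 0.2513], E[r] = -0.9612, γ^t·E[r] = -0.492134, running G = -3.557734
t=4: π = [0.2778, 0.2469, 0.2222, 0.2531], E[r] = -0.9633, γ^t·E[r] = -0.394551, running G = -3.952286
t=5: π = [0.2784, 0.2469, 0.2222, 0.2525], E[r] = -0.9618, γ^t·E[r] = -0.315151, running G = -4.267437
t=6: π = [0.2782, 0.2469, 0.2222, 0.2527], E[r] = -0.9621, γ^t·E[r] = -0.252210, running G = -4.519646
t=7: π = [0.2783, 0.2469, 0.2222, 0.2526], E[r] = -0.9620, γ^t·E[r] = -0.201744, running G = -4.721390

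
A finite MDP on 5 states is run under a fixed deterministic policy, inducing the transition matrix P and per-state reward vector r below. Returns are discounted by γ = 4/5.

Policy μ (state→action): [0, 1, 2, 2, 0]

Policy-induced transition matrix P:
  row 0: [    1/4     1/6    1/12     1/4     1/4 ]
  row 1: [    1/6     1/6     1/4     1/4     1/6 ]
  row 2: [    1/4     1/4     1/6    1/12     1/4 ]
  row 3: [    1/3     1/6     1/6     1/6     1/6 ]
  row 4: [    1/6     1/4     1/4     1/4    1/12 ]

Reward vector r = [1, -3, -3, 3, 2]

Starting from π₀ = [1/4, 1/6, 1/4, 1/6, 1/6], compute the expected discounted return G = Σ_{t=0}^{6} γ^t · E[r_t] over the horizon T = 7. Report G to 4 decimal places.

t=0: π = [0.2500, 0.1667, 0.2500, 0.1667, 0.1667], E[r] = -0.1667, γ^t·E[r] = -0.166667, running G = -0.166667
t=1: π = [0.2361, 0.2014, 0.1736, 0.1944, 0.1944], E[r] = 0.0833, γ^t·E[r] = 0.066667, running G = -0.100000
t=2: π = [0.2332, 0.1973, 0.1800, 0.2049, 0.1846], E[r] = 0.0851, γ^t·E[r] = 0.054444, running G = -0.045556
t=3: π = [0.2352, 0.1970, 0.1791, 0.2029, 0.1857], E[r] = 0.0871, γ^t·E[r] = 0.044617, running G = -0.000938
t=4: π = [0.2350, 0.1971, 0.1790, 0.2032, 0.1857], E[r] = 0.0881, γ^t·E[r] = 0.036089, running G = 0.035151
t=5: π = [0.2350, 0.1971, 0.1790, 0.2032, 0.1857], E[r] = 0.0880, γ^t·E[r] = 0.028840, running G = 0.063991
t=6: π = [0.2350, 0.1971, 0.1790, 0.2032, 0.1857], E[r] = 0.0880, γ^t·E[r] = 0.023078, running G = 0.087069

G = 0.0871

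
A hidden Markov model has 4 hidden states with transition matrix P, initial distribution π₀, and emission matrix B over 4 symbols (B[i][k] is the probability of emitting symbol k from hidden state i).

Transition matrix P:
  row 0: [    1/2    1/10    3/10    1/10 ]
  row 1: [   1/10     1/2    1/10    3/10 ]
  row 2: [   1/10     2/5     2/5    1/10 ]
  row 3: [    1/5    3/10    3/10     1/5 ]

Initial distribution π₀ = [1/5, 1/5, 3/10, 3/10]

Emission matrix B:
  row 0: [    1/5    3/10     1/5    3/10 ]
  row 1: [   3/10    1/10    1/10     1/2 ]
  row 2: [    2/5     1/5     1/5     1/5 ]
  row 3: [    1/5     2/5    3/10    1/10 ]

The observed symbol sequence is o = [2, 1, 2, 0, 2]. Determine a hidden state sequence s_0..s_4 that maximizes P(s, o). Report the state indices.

t=0: δ = [4.000e-02, 2.000e-02, 6.000e-02, 9.000e-02]  (obs o_0=2)
t=1: δ = [6.000e-03, 2.700e-03, 5.400e-03, 7.200e-03]  ψ = [0, 3, 3, 3]  (obs o_1=1)
t=2: δ = [6.000e-04, 2.160e-04, 4.320e-04, 4.320e-04]  ψ = [0, 2, 2, 3]  (obs o_2=2)
t=3: δ = [6.000e-05, 5.184e-05, 7.200e-05, 1.728e-05]  ψ = [0, 2, 0, 3]  (obs o_3=0)
t=4: δ = [6.000e-06, 2.880e-06, 5.760e-06, 4.666e-06]  ψ = [0, 2, 2, 1]  (obs o_4=2)
backtrack: best end state = 0; path = [0, 0, 0, 0, 0]

path = [0, 0, 0, 0, 0]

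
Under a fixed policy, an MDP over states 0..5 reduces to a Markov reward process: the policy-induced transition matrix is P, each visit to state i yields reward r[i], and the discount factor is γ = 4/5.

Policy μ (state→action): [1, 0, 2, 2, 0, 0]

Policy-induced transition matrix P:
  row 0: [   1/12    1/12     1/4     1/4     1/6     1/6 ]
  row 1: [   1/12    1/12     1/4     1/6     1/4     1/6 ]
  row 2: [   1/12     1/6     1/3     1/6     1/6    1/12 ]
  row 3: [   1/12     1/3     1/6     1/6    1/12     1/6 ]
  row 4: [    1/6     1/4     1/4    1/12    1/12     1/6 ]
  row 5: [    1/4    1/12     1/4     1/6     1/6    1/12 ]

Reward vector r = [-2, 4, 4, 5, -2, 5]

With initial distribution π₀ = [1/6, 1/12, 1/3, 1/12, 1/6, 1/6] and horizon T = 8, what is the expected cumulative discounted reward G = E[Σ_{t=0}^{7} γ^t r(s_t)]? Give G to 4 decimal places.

t=0: π = [0.1667, 0.0833, 0.3333, 0.0833, 0.1667, 0.1667], E[r] = 2.2500, γ^t·E[r] = 2.250000, running G = 2.250000
t=1: π = [0.1250, 0.1597, 0.2708, 0.1667, 0.1528, 0.1250], E[r] = 2.6250, γ^t·E[r] = 2.100000, running G = 4.350000
t=2: π = [0.1169, 0.1730, 0.2587, 0.1644, 0.1534, 0.1337], E[r] = 2.6765, γ^t·E[r] = 1.712963, running G = 6.062963
t=3: π = [0.1184, 0.1715, 0.2579, 0.1636, 0.1546, 0.1340], E[r] = 2.6596, γ^t·E[r] = 1.361704, running G = 7.424667
t=4: π = [0.1185, 0.1715, 0.2579, 0.1636, 0.1544, 0.1340], E[r] = 2.6597, γ^t·E[r] = 1.089429, running G = 8.514095
t=5: π = [0.1185, 0.1715, 0.2579, 0.1637, 0.1545, 0.1340], E[r] = 2.6597, γ^t·E[r] = 0.871546, running G = 9.385642
t=6: π = [0.1185, 0.1715, 0.2578, 0.1637, 0.1544, 0.1340], E[r] = 2.6598, γ^t·E[r] = 0.697244, running G = 10.082886
t=7: π = [0.1185, 0.1715, 0.2578, 0.1637, 0.1544, 0.1340], E[r] = 2.6598, γ^t·E[r] = 0.557794, running G = 10.640680

G = 10.6407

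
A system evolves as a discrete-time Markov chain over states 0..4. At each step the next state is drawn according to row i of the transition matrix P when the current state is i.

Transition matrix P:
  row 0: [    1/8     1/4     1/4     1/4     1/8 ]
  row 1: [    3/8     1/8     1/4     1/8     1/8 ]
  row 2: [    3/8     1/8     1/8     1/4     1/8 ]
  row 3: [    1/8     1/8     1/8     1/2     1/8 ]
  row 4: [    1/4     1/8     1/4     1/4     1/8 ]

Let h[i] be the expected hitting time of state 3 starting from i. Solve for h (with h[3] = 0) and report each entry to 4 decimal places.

First-step conditioning: h[3] = 0; for i ≠ 3, h[i] = 1 + Σ_k P[i][k]·h[k].
  h[0] = 1 + 1/8·h[0] + 1/4·h[1] + 1/4·h[2] + 1/8·h[4]
  h[1] = 1 + 3/8·h[0] + 1/8·h[1] + 1/4·h[2] + 1/8·h[4]
  h[2] = 1 + 3/8·h[0] + 1/8·h[1] + 1/8·h[2] + 1/8·h[4]
  h[4] = 1 + 1/4·h[0] + 1/8·h[1] + 1/4·h[2] + 1/8·h[4]
Solving the 4×4 linear system over states ≠ 3 gives exactly h = [5184/1177, 5760/1177, 5120/1177, 0, 5112/1177] (h[3] = 0 is the target).

h = [4.4044, 4.8938, 4.3500, 0.0000, 4.3432]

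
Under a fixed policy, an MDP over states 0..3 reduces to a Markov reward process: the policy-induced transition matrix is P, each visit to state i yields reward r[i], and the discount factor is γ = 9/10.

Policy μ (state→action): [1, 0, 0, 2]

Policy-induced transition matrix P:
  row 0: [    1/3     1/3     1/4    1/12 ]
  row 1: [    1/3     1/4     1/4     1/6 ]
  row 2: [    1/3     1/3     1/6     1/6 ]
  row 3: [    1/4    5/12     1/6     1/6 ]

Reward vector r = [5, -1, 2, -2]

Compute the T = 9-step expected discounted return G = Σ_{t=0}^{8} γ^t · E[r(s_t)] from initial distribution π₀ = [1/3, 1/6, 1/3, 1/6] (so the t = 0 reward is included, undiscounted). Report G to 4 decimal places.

G = 9.2268

t=0: π = [0.3333, 0.1667, 0.3333, 0.1667], E[r] = 1.8333, γ^t·E[r] = 1.833333, running G = 1.833333
t=1: π = [0.3194, 0.3333, 0.2083, 0.1389], E[r] = 1.4028, γ^t·E[r] = 1.262500, running G = 3.095833
t=2: π = [0.3218, 0.3171, 0.2211, 0.1400], E[r] = 1.4537, γ^t·E[r] = 1.177500, running G = 4.273333
t=3: π = [0.3217, 0.3186, 0.2199, 0.1399], E[r] = 1.4498, γ^t·E[r] = 1.056938, running G = 5.330271
t=4: π = [0.3217, 0.3184, 0.2200, 0.1399], E[r] = 1.4503, γ^t·E[r] = 0.951523, running G = 6.281794
t=5: π = [0.3217, 0.3185, 0.2200, 0.1399], E[r] = 1.4502, γ^t·E[r] = 0.856352, running G = 7.138146
t=6: π = [0.3217, 0.3185, 0.2200, 0.1399], E[r] = 1.4502, γ^t·E[r] = 0.770718, running G = 7.908864
t=7: π = [0.3217, 0.3185, 0.2200, 0.1399], E[r] = 1.4502, γ^t·E[r] = 0.693646, running G = 8.602510
t=8: π = [0.3217, 0.3185, 0.2200, 0.1399], E[r] = 1.4502, γ^t·E[r] = 0.624282, running G = 9.226792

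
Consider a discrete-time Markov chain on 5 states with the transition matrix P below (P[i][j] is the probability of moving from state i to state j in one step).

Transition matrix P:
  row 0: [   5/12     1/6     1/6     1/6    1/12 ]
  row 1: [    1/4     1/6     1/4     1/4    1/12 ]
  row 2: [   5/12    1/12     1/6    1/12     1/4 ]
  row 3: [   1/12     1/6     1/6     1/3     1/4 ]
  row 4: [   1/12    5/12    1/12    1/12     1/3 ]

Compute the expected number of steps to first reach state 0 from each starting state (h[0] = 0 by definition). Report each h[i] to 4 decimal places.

First-step conditioning: h[0] = 0; for i ≠ 0, h[i] = 1 + Σ_k P[i][k]·h[k].
  h[1] = 1 + 1/6·h[1] + 1/4·h[2] + 1/4·h[3] + 1/12·h[4]
  h[2] = 1 + 1/12·h[1] + 1/6·h[2] + 1/12·h[3] + 1/4·h[4]
  h[3] = 1 + 1/6·h[1] + 1/6·h[2] + 1/3·h[3] + 1/4·h[4]
  h[4] = 1 + 5/12·h[1] + 1/12·h[2] + 1/12·h[3] + 1/3·h[4]
Solving the 4×4 linear system over states ≠ 0 gives exactly h = [0, 16236/3475, 13668/3475, 20028/3475, 19572/3475] (h[0] = 0 is the target).

h = [0.0000, 4.6722, 3.9332, 5.7635, 5.6322]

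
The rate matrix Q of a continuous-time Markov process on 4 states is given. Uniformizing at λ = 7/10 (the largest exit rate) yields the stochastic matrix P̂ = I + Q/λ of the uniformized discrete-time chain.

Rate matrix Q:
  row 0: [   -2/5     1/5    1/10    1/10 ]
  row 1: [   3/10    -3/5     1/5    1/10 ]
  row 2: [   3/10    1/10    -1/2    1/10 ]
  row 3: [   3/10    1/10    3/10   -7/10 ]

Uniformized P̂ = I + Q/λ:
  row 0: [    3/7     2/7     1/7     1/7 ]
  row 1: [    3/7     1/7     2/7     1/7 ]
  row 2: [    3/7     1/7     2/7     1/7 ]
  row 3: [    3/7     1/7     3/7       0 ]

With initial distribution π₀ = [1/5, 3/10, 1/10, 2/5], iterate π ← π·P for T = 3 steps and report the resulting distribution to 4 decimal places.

t=0: π = [0.2000, 0.3000, 0.1000, 0.4000]
t=1: π = [0.4286, 0.1714, 0.3143, 0.0857]
t=2: π = [0.4286, 0.2041, 0.2367, 0.1306]
t=3: π = [0.4286, 0.2041, 0.2431, 0.1242]

π = [0.4286, 0.2041, 0.2431, 0.1242]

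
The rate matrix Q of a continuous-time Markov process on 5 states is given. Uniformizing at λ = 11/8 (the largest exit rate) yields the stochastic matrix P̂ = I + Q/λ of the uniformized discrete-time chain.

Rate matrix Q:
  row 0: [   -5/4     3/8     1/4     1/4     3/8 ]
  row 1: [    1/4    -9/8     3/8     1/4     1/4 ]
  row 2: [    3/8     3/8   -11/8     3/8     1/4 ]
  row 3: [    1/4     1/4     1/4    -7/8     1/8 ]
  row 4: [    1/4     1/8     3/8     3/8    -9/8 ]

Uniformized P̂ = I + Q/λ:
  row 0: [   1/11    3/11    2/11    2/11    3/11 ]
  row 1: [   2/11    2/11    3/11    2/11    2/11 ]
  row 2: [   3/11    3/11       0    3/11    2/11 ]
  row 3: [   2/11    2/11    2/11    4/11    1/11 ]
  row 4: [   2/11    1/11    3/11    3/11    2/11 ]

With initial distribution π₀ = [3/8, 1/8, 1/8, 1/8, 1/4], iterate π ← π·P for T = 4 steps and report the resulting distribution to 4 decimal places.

π = [0.1818, 0.1990, 0.1828, 0.2619, 0.1745]

t=0: π = [0.3750, 0.1250, 0.1250, 0.1250, 0.2500]
t=1: π = [0.1591, 0.2045, 0.1932, 0.2386, 0.2045]
t=2: π = [0.1849, 0.1952, 0.1839, 0.2614, 0.1746]
t=3: π = [0.1817, 0.1995, 0.1820, 0.2619, 0.1749]
t=4: π = [0.1818, 0.1990, 0.1828, 0.2619, 0.1745]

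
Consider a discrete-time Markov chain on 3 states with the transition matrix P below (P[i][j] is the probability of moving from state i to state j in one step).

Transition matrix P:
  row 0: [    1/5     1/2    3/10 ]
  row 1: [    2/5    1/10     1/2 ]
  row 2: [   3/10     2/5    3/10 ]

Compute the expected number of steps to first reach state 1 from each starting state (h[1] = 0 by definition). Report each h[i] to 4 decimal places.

h = [2.1277, 0.0000, 2.3404]

First-step conditioning: h[1] = 0; for i ≠ 1, h[i] = 1 + Σ_k P[i][k]·h[k].
  h[0] = 1 + 1/5·h[0] + 3/10·h[2]
  h[2] = 1 + 3/10·h[0] + 3/10·h[2]
Solving the 2×2 linear system over states ≠ 1 gives exactly h = [100/47, 0, 110/47] (h[1] = 0 is the target).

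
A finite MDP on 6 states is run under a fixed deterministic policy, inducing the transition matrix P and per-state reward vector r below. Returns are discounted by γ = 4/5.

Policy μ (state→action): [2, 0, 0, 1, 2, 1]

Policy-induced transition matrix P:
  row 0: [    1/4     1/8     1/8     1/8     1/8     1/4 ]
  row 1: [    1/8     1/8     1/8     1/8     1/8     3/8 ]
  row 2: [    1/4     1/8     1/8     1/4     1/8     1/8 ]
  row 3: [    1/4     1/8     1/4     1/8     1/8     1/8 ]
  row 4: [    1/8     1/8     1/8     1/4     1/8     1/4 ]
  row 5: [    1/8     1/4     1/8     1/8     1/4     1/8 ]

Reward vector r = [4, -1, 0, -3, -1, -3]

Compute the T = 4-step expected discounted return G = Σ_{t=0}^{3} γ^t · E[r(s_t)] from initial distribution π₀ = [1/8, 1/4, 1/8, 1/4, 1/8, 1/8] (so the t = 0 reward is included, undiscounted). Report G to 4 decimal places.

G = -2.2735

t=0: π = [0.1250, 0.2500, 0.1250, 0.2500, 0.1250, 0.1250], E[r] = -1.0000, γ^t·E[r] = -1.000000, running G = -1.000000
t=1: π = [0.1875, 0.1406, 0.1563, 0.1563, 0.1406, 0.2188], E[r] = -0.6563, γ^t·E[r] = -0.525000, running G = -1.525000
t=2: π = [0.1875, 0.1523, 0.1445, 0.1621, 0.1523, 0.2012], E[r] = -0.6445, γ^t·E[r] = -0.412500, running G = -1.937500
t=3: π = [0.1868, 0.1501, 0.1453, 0.1621, 0.1501, 0.2056], E[r] = -0.6563, γ^t·E[r] = -0.336000, running G = -2.273500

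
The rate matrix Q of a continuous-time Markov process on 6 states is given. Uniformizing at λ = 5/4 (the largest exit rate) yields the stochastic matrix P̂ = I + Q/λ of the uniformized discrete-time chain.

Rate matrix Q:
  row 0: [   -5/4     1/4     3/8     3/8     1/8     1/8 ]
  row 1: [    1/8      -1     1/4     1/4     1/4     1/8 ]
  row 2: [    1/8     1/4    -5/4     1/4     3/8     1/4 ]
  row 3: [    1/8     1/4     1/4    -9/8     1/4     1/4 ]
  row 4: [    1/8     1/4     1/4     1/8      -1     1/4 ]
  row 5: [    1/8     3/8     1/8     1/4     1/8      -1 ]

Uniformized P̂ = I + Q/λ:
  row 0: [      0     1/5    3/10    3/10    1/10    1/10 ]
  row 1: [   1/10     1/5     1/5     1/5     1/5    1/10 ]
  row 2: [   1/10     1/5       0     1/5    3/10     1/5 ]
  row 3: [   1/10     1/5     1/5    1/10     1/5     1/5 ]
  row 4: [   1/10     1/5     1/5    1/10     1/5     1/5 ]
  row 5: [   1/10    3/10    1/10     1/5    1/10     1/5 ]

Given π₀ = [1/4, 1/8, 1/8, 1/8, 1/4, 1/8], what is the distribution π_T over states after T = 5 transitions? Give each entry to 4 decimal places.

t=0: π = [0.2500, 0.1250, 0.1250, 0.1250, 0.2500, 0.1250]
t=1: π = [0.0750, 0.2125, 0.1875, 0.1875, 0.1750, 0.1625]
t=2: π = [0.0925, 0.2163, 0.1538, 0.1713, 0.1950, 0.1713]
t=3: π = [0.0908, 0.2171, 0.1614, 0.1726, 0.1890, 0.1691]
t=4: π = [0.0909, 0.2169, 0.1599, 0.1729, 0.1902, 0.1692]
t=5: π = [0.0909, 0.2169, 0.1602, 0.1728, 0.1900, 0.1692]

π = [0.0909, 0.2169, 0.1602, 0.1728, 0.1900, 0.1692]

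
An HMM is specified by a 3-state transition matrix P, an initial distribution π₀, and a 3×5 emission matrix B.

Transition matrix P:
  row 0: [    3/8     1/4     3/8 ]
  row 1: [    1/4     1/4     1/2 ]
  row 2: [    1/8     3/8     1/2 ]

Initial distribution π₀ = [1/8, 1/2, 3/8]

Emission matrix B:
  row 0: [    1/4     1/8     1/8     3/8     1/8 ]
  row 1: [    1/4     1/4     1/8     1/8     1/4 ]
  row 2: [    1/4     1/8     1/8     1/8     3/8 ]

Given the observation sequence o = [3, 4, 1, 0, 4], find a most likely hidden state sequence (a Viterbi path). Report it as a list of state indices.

path = [1, 2, 1, 2, 2]

t=0: δ = [4.688e-02, 6.250e-02, 4.688e-02]  (obs o_0=3)
t=1: δ = [2.197e-03, 4.395e-03, 1.172e-02]  ψ = [0, 2, 1]  (obs o_1=4)
t=2: δ = [1.831e-04, 1.099e-03, 7.324e-04]  ψ = [2, 2, 2]  (obs o_2=1)
t=3: δ = [6.866e-05, 6.866e-05, 1.373e-04]  ψ = [1, 1, 1]  (obs o_3=0)
t=4: δ = [3.219e-06, 1.287e-05, 2.575e-05]  ψ = [0, 2, 2]  (obs o_4=4)
backtrack: best end state = 2; path = [1, 2, 1, 2, 2]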